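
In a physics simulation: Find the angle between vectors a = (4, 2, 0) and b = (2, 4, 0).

a·b = 4·2 + 2·4 + 0·0 = 8 + 8 + 0 = 16
|a| = √(4² + 2² + 0²) = √20 ≈ 4.472
|b| = √(2² + 4² + 0²) = √20 ≈ 4.472
cos θ = (a·b)/(|a||b|) = 16/(4.472·4.472) ≈ 0.8
θ = arccos(0.8) ≈ 36.87°

36.87°


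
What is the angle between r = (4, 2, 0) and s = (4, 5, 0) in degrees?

r·s = 4·4 + 2·5 + 0·0 = 16 + 10 + 0 = 26
|r| = √(4² + 2² + 0²) = √20 ≈ 4.472
|s| = √(4² + 5² + 0²) = √41 ≈ 6.403
cos θ = (r·s)/(|r||s|) = 26/(4.472·6.403) ≈ 0.908
θ = arccos(0.908) ≈ 24.78°

24.78°


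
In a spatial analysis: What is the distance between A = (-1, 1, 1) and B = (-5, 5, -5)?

d = √[(x₂-x₁)² + (y₂-y₁)² + (z₂-z₁)²]
  = √[(-4)² + 4² + (-6)²]
  = √[16 + 16 + 36]
  = √68
  ≈ 8.246

8.246


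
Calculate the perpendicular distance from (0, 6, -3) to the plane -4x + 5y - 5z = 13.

distance = |a·x₀ + b·y₀ + c·z₀ - d| / √(a² + b² + c²)
  = |(-4)·0 + 5·6 + (-5)·(-3) - 13| / √((-4)² + 5² + (-5)²)
  = |0 + 30 + 15 - 13| / √(16 + 25 + 25)
  = |32| / √66
  = 32 / 8.124
  ≈ 3.939

3.939


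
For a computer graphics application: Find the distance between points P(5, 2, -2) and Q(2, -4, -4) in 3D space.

d = √[(x₂-x₁)² + (y₂-y₁)² + (z₂-z₁)²]
  = √[(-3)² + (-6)² + (-2)²]
  = √[9 + 36 + 4]
  = √49
  ≈ 7

7


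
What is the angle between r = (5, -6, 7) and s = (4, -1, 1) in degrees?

r·s = 5·4 + (-6)·(-1) + 7·1 = 20 + 6 + 7 = 33
|r| = √(5² + (-6)² + 7²) = √110 ≈ 10.49
|s| = √(4² + (-1)² + 1²) = √18 ≈ 4.243
cos θ = (r·s)/(|r||s|) = 33/(10.49·4.243) ≈ 0.7416
θ = arccos(0.7416) ≈ 42.13°

42.13°


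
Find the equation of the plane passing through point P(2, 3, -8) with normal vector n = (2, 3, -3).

The plane through P with normal n = (a, b, c) satisfies n·(r - P) = 0,
i.e. ax + by + cz = a·x₀ + b·y₀ + c·z₀.
d = 2·2 + 3·3 + (-3)·(-8)
  = 4 + 9 + 24
  = 37
Equation: 2x + 3y - 3z = 37

2x + 3y - 3z = 37


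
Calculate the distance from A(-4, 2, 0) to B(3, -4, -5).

d = √[(x₂-x₁)² + (y₂-y₁)² + (z₂-z₁)²]
  = √[7² + (-6)² + (-5)²]
  = √[49 + 36 + 25]
  = √110
  ≈ 10.49

10.49


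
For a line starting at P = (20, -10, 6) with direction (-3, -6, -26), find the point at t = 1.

P(t) = P + t·d
  = (20 + (-3)·1, -10 + (-6)·1, 6 + (-26)·1)
  = (20 - 3, -10 - 6, 6 - 26)
  = (17, -16, -20)

(17, -16, -20)


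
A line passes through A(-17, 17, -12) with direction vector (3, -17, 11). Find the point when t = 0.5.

P(t) = A + t·d
  = (-17 + 3·0.5, 17 + (-17)·0.5, -12 + 11·0.5)
  = (-17 + 1.5, 17 - 8.5, -12 + 5.5)
  = (-15.5, 8.5, -6.5)

(-15.5, 8.5, -6.5)


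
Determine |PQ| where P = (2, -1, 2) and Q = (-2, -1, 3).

d = √[(x₂-x₁)² + (y₂-y₁)² + (z₂-z₁)²]
  = √[(-4)² + 0² + 1²]
  = √[16 + 0 + 1]
  = √17
  ≈ 4.123

4.123


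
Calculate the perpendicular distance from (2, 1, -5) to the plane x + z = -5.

distance = |a·x₀ + b·y₀ + c·z₀ - d| / √(a² + b² + c²)
  = |1·2 + 0·1 + 1·(-5) - (-5)| / √(1² + 0² + 1²)
  = |2 + 0 - 5 + 5| / √(1 + 0 + 1)
  = |2| / √2
  = 2 / 1.414
  ≈ 1.414

1.414


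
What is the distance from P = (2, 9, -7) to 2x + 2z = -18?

distance = |a·x₀ + b·y₀ + c·z₀ - d| / √(a² + b² + c²)
  = |2·2 + 0·9 + 2·(-7) - (-18)| / √(2² + 0² + 2²)
  = |4 + 0 - 14 + 18| / √(4 + 0 + 4)
  = |8| / √8
  = 8 / 2.828
  ≈ 2.828

2.828


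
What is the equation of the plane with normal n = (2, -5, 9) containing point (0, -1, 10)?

The plane through P with normal n = (a, b, c) satisfies n·(r - P) = 0,
i.e. ax + by + cz = a·x₀ + b·y₀ + c·z₀.
d = 2·0 + (-5)·(-1) + 9·10
  = 0 + 5 + 90
  = 95
Equation: 2x - 5y + 9z = 95

2x - 5y + 9z = 95


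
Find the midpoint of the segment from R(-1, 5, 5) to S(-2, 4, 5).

M = ((x₁+x₂)/2, (y₁+y₂)/2, (z₁+z₂)/2)
  = ((-1 - 2)/2, (5 + 4)/2, (5 + 5)/2)
  = (-3/2, 9/2, 10/2)
  = (-1.5, 4.5, 5)

(-1.5, 4.5, 5)


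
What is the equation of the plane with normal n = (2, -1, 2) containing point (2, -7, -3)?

The plane through P with normal n = (a, b, c) satisfies n·(r - P) = 0,
i.e. ax + by + cz = a·x₀ + b·y₀ + c·z₀.
d = 2·2 + (-1)·(-7) + 2·(-3)
  = 4 + 7 - 6
  = 5
Equation: 2x - y + 2z = 5

2x - y + 2z = 5


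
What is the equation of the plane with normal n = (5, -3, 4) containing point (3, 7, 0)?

The plane through P with normal n = (a, b, c) satisfies n·(r - P) = 0,
i.e. ax + by + cz = a·x₀ + b·y₀ + c·z₀.
d = 5·3 + (-3)·7 + 4·0
  = 15 - 21 + 0
  = -6
Equation: 5x - 3y + 4z = -6

5x - 3y + 4z = -6


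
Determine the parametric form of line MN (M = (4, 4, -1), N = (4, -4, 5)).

Direction vector d = N - M = (4 - 4, -4 - 4, 5 + 1) = (0, -8, 6)
Parametric form r = M + t·d:
x = 4, y = 4 - 8t, z = -1 + 6t

x = 4, y = 4 - 8t, z = -1 + 6t


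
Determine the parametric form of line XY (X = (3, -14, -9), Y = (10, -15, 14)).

Direction vector d = Y - X = (10 - 3, -15 + 14, 14 + 9) = (7, -1, 23)
Parametric form r = X + t·d:
x = 3 + 7t, y = -14 - t, z = -9 + 23t

x = 3 + 7t, y = -14 - t, z = -9 + 23t


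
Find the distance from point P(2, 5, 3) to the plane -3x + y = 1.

distance = |a·x₀ + b·y₀ + c·z₀ - d| / √(a² + b² + c²)
  = |(-3)·2 + 1·5 + 0·3 - 1| / √((-3)² + 1² + 0²)
  = |-6 + 5 + 0 - 1| / √(9 + 1 + 0)
  = |-2| / √10
  = 2 / 3.162
  ≈ 0.6325

0.6325


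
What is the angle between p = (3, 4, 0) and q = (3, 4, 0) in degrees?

p·q = 3·3 + 4·4 + 0·0 = 9 + 16 + 0 = 25
|p| = √(3² + 4² + 0²) = √25 ≈ 5
|q| = √(3² + 4² + 0²) = √25 ≈ 5
cos θ = (p·q)/(|p||q|) = 25/(5·5) ≈ 1
θ = arccos(1) ≈ 0°

0°


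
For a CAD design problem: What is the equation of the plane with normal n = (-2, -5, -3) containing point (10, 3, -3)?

The plane through P with normal n = (a, b, c) satisfies n·(r - P) = 0,
i.e. ax + by + cz = a·x₀ + b·y₀ + c·z₀.
d = (-2)·10 + (-5)·3 + (-3)·(-3)
  = -20 - 15 + 9
  = -26
Equation: -2x - 5y - 3z = -26

-2x - 5y - 3z = -26


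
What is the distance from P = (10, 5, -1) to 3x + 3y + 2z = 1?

distance = |a·x₀ + b·y₀ + c·z₀ - d| / √(a² + b² + c²)
  = |3·10 + 3·5 + 2·(-1) - 1| / √(3² + 3² + 2²)
  = |30 + 15 - 2 - 1| / √(9 + 9 + 4)
  = |42| / √22
  = 42 / 4.69
  ≈ 8.954

8.954


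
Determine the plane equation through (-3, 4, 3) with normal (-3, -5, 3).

The plane through P with normal n = (a, b, c) satisfies n·(r - P) = 0,
i.e. ax + by + cz = a·x₀ + b·y₀ + c·z₀.
d = (-3)·(-3) + (-5)·4 + 3·3
  = 9 - 20 + 9
  = -2
Equation: -3x - 5y + 3z = -2

-3x - 5y + 3z = -2


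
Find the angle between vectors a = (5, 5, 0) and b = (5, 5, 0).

a·b = 5·5 + 5·5 + 0·0 = 25 + 25 + 0 = 50
|a| = √(5² + 5² + 0²) = √50 ≈ 7.071
|b| = √(5² + 5² + 0²) = √50 ≈ 7.071
cos θ = (a·b)/(|a||b|) = 50/(7.071·7.071) ≈ 1
θ = arccos(1) ≈ 0°

0°


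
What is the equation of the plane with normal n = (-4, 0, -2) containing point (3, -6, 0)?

The plane through P with normal n = (a, b, c) satisfies n·(r - P) = 0,
i.e. ax + by + cz = a·x₀ + b·y₀ + c·z₀.
d = (-4)·3 + 0·(-6) + (-2)·0
  = -12 + 0 + 0
  = -12
Equation: -4x - 2z = -12

-4x - 2z = -12


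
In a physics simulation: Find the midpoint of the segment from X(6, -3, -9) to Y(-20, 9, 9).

M = ((x₁+x₂)/2, (y₁+y₂)/2, (z₁+z₂)/2)
  = ((6 - 20)/2, (-3 + 9)/2, (-9 + 9)/2)
  = (-14/2, 6/2, 0/2)
  = (-7, 3, 0)

(-7, 3, 0)


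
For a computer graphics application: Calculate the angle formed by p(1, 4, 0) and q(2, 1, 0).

p·q = 1·2 + 4·1 + 0·0 = 2 + 4 + 0 = 6
|p| = √(1² + 4² + 0²) = √17 ≈ 4.123
|q| = √(2² + 1² + 0²) = √5 ≈ 2.236
cos θ = (p·q)/(|p||q|) = 6/(4.123·2.236) ≈ 0.6508
θ = arccos(0.6508) ≈ 49.4°

49.4°


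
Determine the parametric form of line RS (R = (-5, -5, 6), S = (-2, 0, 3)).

Direction vector d = S - R = (-2 + 5, 0 + 5, 3 - 6) = (3, 5, -3)
Parametric form r = R + t·d:
x = -5 + 3t, y = -5 + 5t, z = 6 - 3t

x = -5 + 3t, y = -5 + 5t, z = 6 - 3t


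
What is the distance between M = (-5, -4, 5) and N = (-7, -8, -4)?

d = √[(x₂-x₁)² + (y₂-y₁)² + (z₂-z₁)²]
  = √[(-2)² + (-4)² + (-9)²]
  = √[4 + 16 + 81]
  = √101
  ≈ 10.05

10.05


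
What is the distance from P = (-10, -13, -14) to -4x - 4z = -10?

distance = |a·x₀ + b·y₀ + c·z₀ - d| / √(a² + b² + c²)
  = |(-4)·(-10) + 0·(-13) + (-4)·(-14) - (-10)| / √((-4)² + 0² + (-4)²)
  = |40 + 0 + 56 + 10| / √(16 + 0 + 16)
  = |106| / √32
  = 106 / 5.657
  ≈ 18.74

18.74


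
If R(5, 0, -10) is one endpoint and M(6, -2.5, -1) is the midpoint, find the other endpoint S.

S = 2M - R
  = (2·6 - 5, 2·(-2.5) - 0, 2·(-1) - (-10))
  = (12 - 5, -5 + 0, -2 + 10)
  = (7, -5, 8)

(7, -5, 8)


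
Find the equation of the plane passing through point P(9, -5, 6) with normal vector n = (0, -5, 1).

The plane through P with normal n = (a, b, c) satisfies n·(r - P) = 0,
i.e. ax + by + cz = a·x₀ + b·y₀ + c·z₀.
d = 0·9 + (-5)·(-5) + 1·6
  = 0 + 25 + 6
  = 31
Equation: -5y + z = 31

-5y + z = 31


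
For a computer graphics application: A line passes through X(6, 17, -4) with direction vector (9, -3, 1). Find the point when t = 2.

P(t) = X + t·d
  = (6 + 9·2, 17 + (-3)·2, -4 + 1·2)
  = (6 + 18, 17 - 6, -4 + 2)
  = (24, 11, -2)

(24, 11, -2)


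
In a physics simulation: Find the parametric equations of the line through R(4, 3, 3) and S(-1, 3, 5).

Direction vector d = S - R = (-1 - 4, 3 - 3, 5 - 3) = (-5, 0, 2)
Parametric form r = R + t·d:
x = 4 - 5t, y = 3, z = 3 + 2t

x = 4 - 5t, y = 3, z = 3 + 2t


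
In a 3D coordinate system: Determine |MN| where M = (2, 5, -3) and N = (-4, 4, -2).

d = √[(x₂-x₁)² + (y₂-y₁)² + (z₂-z₁)²]
  = √[(-6)² + (-1)² + 1²]
  = √[36 + 1 + 1]
  = √38
  ≈ 6.164

6.164


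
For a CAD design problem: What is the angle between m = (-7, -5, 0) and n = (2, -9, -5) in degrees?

m·n = (-7)·2 + (-5)·(-9) + 0·(-5) = -14 + 45 + 0 = 31
|m| = √((-7)² + (-5)² + 0²) = √74 ≈ 8.602
|n| = √(2² + (-9)² + (-5)²) = √110 ≈ 10.49
cos θ = (m·n)/(|m||n|) = 31/(8.602·10.49) ≈ 0.3436
θ = arccos(0.3436) ≈ 69.9°

69.9°


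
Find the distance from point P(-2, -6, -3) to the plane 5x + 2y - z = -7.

distance = |a·x₀ + b·y₀ + c·z₀ - d| / √(a² + b² + c²)
  = |5·(-2) + 2·(-6) + (-1)·(-3) - (-7)| / √(5² + 2² + (-1)²)
  = |-10 - 12 + 3 + 7| / √(25 + 4 + 1)
  = |-12| / √30
  = 12 / 5.477
  ≈ 2.191

2.191


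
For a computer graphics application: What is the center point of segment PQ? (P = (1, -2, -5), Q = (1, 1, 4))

M = ((x₁+x₂)/2, (y₁+y₂)/2, (z₁+z₂)/2)
  = ((1 + 1)/2, (-2 + 1)/2, (-5 + 4)/2)
  = (2/2, -1/2, -1/2)
  = (1, -0.5, -0.5)

(1, -0.5, -0.5)


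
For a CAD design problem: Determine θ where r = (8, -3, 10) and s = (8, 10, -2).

r·s = 8·8 + (-3)·10 + 10·(-2) = 64 - 30 - 20 = 14
|r| = √(8² + (-3)² + 10²) = √173 ≈ 13.15
|s| = √(8² + 10² + (-2)²) = √168 ≈ 12.96
cos θ = (r·s)/(|r||s|) = 14/(13.15·12.96) ≈ 0.08212
θ = arccos(0.08212) ≈ 85.29°

85.29°


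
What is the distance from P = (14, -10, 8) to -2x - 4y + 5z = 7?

distance = |a·x₀ + b·y₀ + c·z₀ - d| / √(a² + b² + c²)
  = |(-2)·14 + (-4)·(-10) + 5·8 - 7| / √((-2)² + (-4)² + 5²)
  = |-28 + 40 + 40 - 7| / √(4 + 16 + 25)
  = |45| / √45
  = 45 / 6.708
  ≈ 6.708

6.708


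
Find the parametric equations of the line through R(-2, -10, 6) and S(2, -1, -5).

Direction vector d = S - R = (2 + 2, -1 + 10, -5 - 6) = (4, 9, -11)
Parametric form r = R + t·d:
x = -2 + 4t, y = -10 + 9t, z = 6 - 11t

x = -2 + 4t, y = -10 + 9t, z = 6 - 11t


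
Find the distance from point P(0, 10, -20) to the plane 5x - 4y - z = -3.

distance = |a·x₀ + b·y₀ + c·z₀ - d| / √(a² + b² + c²)
  = |5·0 + (-4)·10 + (-1)·(-20) - (-3)| / √(5² + (-4)² + (-1)²)
  = |0 - 40 + 20 + 3| / √(25 + 16 + 1)
  = |-17| / √42
  = 17 / 6.481
  ≈ 2.623

2.623


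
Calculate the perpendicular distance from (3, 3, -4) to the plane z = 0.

distance = |a·x₀ + b·y₀ + c·z₀ - d| / √(a² + b² + c²)
  = |0·3 + 0·3 + 1·(-4) - 0| / √(0² + 0² + 1²)
  = |0 + 0 - 4 + 0| / √(0 + 0 + 1)
  = |-4| / √1
  = 4 / 1
  ≈ 4

4


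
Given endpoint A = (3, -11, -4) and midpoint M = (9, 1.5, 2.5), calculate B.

B = 2M - A
  = (2·9 - 3, 2·1.5 - (-11), 2·2.5 - (-4))
  = (18 - 3, 3 + 11, 5 + 4)
  = (15, 14, 9)

(15, 14, 9)


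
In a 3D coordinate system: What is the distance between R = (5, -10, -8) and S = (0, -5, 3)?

d = √[(x₂-x₁)² + (y₂-y₁)² + (z₂-z₁)²]
  = √[(-5)² + 5² + 11²]
  = √[25 + 25 + 121]
  = √171
  ≈ 13.08

13.08


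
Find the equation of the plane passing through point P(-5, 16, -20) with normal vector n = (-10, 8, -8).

The plane through P with normal n = (a, b, c) satisfies n·(r - P) = 0,
i.e. ax + by + cz = a·x₀ + b·y₀ + c·z₀.
d = (-10)·(-5) + 8·16 + (-8)·(-20)
  = 50 + 128 + 160
  = 338
Equation: -10x + 8y - 8z = 338

-10x + 8y - 8z = 338


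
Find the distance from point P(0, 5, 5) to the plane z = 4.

distance = |a·x₀ + b·y₀ + c·z₀ - d| / √(a² + b² + c²)
  = |0·0 + 0·5 + 1·5 - 4| / √(0² + 0² + 1²)
  = |0 + 0 + 5 - 4| / √(0 + 0 + 1)
  = |1| / √1
  = 1 / 1
  ≈ 1

1


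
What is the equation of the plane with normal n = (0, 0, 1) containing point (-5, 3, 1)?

The plane through P with normal n = (a, b, c) satisfies n·(r - P) = 0,
i.e. ax + by + cz = a·x₀ + b·y₀ + c·z₀.
d = 0·(-5) + 0·3 + 1·1
  = 0 + 0 + 1
  = 1
Equation: z = 1

z = 1


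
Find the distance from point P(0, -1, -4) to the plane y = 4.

distance = |a·x₀ + b·y₀ + c·z₀ - d| / √(a² + b² + c²)
  = |0·0 + 1·(-1) + 0·(-4) - 4| / √(0² + 1² + 0²)
  = |0 - 1 + 0 - 4| / √(0 + 1 + 0)
  = |-5| / √1
  = 5 / 1
  ≈ 5

5


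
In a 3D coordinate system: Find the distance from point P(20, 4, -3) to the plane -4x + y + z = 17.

distance = |a·x₀ + b·y₀ + c·z₀ - d| / √(a² + b² + c²)
  = |(-4)·20 + 1·4 + 1·(-3) - 17| / √((-4)² + 1² + 1²)
  = |-80 + 4 - 3 - 17| / √(16 + 1 + 1)
  = |-96| / √18
  = 96 / 4.243
  ≈ 22.63

22.63


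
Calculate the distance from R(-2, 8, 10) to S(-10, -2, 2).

d = √[(x₂-x₁)² + (y₂-y₁)² + (z₂-z₁)²]
  = √[(-8)² + (-10)² + (-8)²]
  = √[64 + 100 + 64]
  = √228
  ≈ 15.1

15.1


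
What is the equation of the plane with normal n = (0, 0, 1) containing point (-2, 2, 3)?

The plane through P with normal n = (a, b, c) satisfies n·(r - P) = 0,
i.e. ax + by + cz = a·x₀ + b·y₀ + c·z₀.
d = 0·(-2) + 0·2 + 1·3
  = 0 + 0 + 3
  = 3
Equation: z = 3

z = 3


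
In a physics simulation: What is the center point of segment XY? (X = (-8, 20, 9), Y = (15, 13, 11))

M = ((x₁+x₂)/2, (y₁+y₂)/2, (z₁+z₂)/2)
  = ((-8 + 15)/2, (20 + 13)/2, (9 + 11)/2)
  = (7/2, 33/2, 20/2)
  = (3.5, 16.5, 10)

(3.5, 16.5, 10)


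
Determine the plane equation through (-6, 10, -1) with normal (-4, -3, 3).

The plane through P with normal n = (a, b, c) satisfies n·(r - P) = 0,
i.e. ax + by + cz = a·x₀ + b·y₀ + c·z₀.
d = (-4)·(-6) + (-3)·10 + 3·(-1)
  = 24 - 30 - 3
  = -9
Equation: -4x - 3y + 3z = -9

-4x - 3y + 3z = -9


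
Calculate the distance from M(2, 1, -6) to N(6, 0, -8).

d = √[(x₂-x₁)² + (y₂-y₁)² + (z₂-z₁)²]
  = √[4² + (-1)² + (-2)²]
  = √[16 + 1 + 4]
  = √21
  ≈ 4.583

4.583


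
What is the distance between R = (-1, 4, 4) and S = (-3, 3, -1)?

d = √[(x₂-x₁)² + (y₂-y₁)² + (z₂-z₁)²]
  = √[(-2)² + (-1)² + (-5)²]
  = √[4 + 1 + 25]
  = √30
  ≈ 5.477

5.477


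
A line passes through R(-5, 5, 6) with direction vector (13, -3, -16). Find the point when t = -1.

P(t) = R + t·d
  = (-5 + 13·(-1), 5 + (-3)·(-1), 6 + (-16)·(-1))
  = (-5 - 13, 5 + 3, 6 + 16)
  = (-18, 8, 22)

(-18, 8, 22)


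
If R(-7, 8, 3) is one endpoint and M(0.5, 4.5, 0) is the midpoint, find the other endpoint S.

S = 2M - R
  = (2·0.5 - (-7), 2·4.5 - 8, 2·0 - 3)
  = (1 + 7, 9 - 8, 0 - 3)
  = (8, 1, -3)

(8, 1, -3)


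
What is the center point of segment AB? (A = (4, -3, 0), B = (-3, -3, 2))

M = ((x₁+x₂)/2, (y₁+y₂)/2, (z₁+z₂)/2)
  = ((4 - 3)/2, (-3 - 3)/2, (0 + 2)/2)
  = (1/2, -6/2, 2/2)
  = (0.5, -3, 1)

(0.5, -3, 1)


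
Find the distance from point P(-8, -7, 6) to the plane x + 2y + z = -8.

distance = |a·x₀ + b·y₀ + c·z₀ - d| / √(a² + b² + c²)
  = |1·(-8) + 2·(-7) + 1·6 - (-8)| / √(1² + 2² + 1²)
  = |-8 - 14 + 6 + 8| / √(1 + 4 + 1)
  = |-8| / √6
  = 8 / 2.449
  ≈ 3.266

3.266


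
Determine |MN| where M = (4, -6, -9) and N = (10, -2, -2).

d = √[(x₂-x₁)² + (y₂-y₁)² + (z₂-z₁)²]
  = √[6² + 4² + 7²]
  = √[36 + 16 + 49]
  = √101
  ≈ 10.05

10.05


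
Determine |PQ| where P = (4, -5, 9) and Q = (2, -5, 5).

d = √[(x₂-x₁)² + (y₂-y₁)² + (z₂-z₁)²]
  = √[(-2)² + 0² + (-4)²]
  = √[4 + 0 + 16]
  = √20
  ≈ 4.472

4.472


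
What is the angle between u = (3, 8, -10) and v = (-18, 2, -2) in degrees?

u·v = 3·(-18) + 8·2 + (-10)·(-2) = -54 + 16 + 20 = -18
|u| = √(3² + 8² + (-10)²) = √173 ≈ 13.15
|v| = √((-18)² + 2² + (-2)²) = √332 ≈ 18.22
cos θ = (u·v)/(|u||v|) = -18/(13.15·18.22) ≈ -0.07511
θ = arccos(-0.07511) ≈ 94.31°

94.31°


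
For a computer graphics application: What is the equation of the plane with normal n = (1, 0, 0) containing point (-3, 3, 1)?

The plane through P with normal n = (a, b, c) satisfies n·(r - P) = 0,
i.e. ax + by + cz = a·x₀ + b·y₀ + c·z₀.
d = 1·(-3) + 0·3 + 0·1
  = -3 + 0 + 0
  = -3
Equation: x = -3

x = -3


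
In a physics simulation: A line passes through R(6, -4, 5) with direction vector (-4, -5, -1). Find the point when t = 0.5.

P(t) = R + t·d
  = (6 + (-4)·0.5, -4 + (-5)·0.5, 5 + (-1)·0.5)
  = (6 - 2, -4 - 2.5, 5 - 0.5)
  = (4, -6.5, 4.5)

(4, -6.5, 4.5)


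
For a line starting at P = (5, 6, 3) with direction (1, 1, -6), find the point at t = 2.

P(t) = P + t·d
  = (5 + 1·2, 6 + 1·2, 3 + (-6)·2)
  = (5 + 2, 6 + 2, 3 - 12)
  = (7, 8, -9)

(7, 8, -9)


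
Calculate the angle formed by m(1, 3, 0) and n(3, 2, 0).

m·n = 1·3 + 3·2 + 0·0 = 3 + 6 + 0 = 9
|m| = √(1² + 3² + 0²) = √10 ≈ 3.162
|n| = √(3² + 2² + 0²) = √13 ≈ 3.606
cos θ = (m·n)/(|m||n|) = 9/(3.162·3.606) ≈ 0.7894
θ = arccos(0.7894) ≈ 37.87°

37.87°


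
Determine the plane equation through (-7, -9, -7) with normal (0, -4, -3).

The plane through P with normal n = (a, b, c) satisfies n·(r - P) = 0,
i.e. ax + by + cz = a·x₀ + b·y₀ + c·z₀.
d = 0·(-7) + (-4)·(-9) + (-3)·(-7)
  = 0 + 36 + 21
  = 57
Equation: -4y - 3z = 57

-4y - 3z = 57


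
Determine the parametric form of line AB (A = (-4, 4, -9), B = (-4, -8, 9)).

Direction vector d = B - A = (-4 + 4, -8 - 4, 9 + 9) = (0, -12, 18)
Parametric form r = A + t·d:
x = -4, y = 4 - 12t, z = -9 + 18t

x = -4, y = 4 - 12t, z = -9 + 18t


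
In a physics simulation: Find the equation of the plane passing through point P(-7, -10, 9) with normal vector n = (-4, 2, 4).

The plane through P with normal n = (a, b, c) satisfies n·(r - P) = 0,
i.e. ax + by + cz = a·x₀ + b·y₀ + c·z₀.
d = (-4)·(-7) + 2·(-10) + 4·9
  = 28 - 20 + 36
  = 44
Equation: -4x + 2y + 4z = 44

-4x + 2y + 4z = 44


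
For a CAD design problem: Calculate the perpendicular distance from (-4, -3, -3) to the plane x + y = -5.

distance = |a·x₀ + b·y₀ + c·z₀ - d| / √(a² + b² + c²)
  = |1·(-4) + 1·(-3) + 0·(-3) - (-5)| / √(1² + 1² + 0²)
  = |-4 - 3 + 0 + 5| / √(1 + 1 + 0)
  = |-2| / √2
  = 2 / 1.414
  ≈ 1.414

1.414


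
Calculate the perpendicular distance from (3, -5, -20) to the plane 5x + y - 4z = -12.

distance = |a·x₀ + b·y₀ + c·z₀ - d| / √(a² + b² + c²)
  = |5·3 + 1·(-5) + (-4)·(-20) - (-12)| / √(5² + 1² + (-4)²)
  = |15 - 5 + 80 + 12| / √(25 + 1 + 16)
  = |102| / √42
  = 102 / 6.481
  ≈ 15.74

15.74


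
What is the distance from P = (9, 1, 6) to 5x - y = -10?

distance = |a·x₀ + b·y₀ + c·z₀ - d| / √(a² + b² + c²)
  = |5·9 + (-1)·1 + 0·6 - (-10)| / √(5² + (-1)² + 0²)
  = |45 - 1 + 0 + 10| / √(25 + 1 + 0)
  = |54| / √26
  = 54 / 5.099
  ≈ 10.59

10.59


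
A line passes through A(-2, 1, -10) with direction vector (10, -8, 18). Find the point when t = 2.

P(t) = A + t·d
  = (-2 + 10·2, 1 + (-8)·2, -10 + 18·2)
  = (-2 + 20, 1 - 16, -10 + 36)
  = (18, -15, 26)

(18, -15, 26)


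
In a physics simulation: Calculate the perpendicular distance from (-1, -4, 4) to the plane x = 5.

distance = |a·x₀ + b·y₀ + c·z₀ - d| / √(a² + b² + c²)
  = |1·(-1) + 0·(-4) + 0·4 - 5| / √(1² + 0² + 0²)
  = |-1 + 0 + 0 - 5| / √(1 + 0 + 0)
  = |-6| / √1
  = 6 / 1
  ≈ 6

6


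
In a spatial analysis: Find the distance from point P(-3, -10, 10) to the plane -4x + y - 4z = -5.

distance = |a·x₀ + b·y₀ + c·z₀ - d| / √(a² + b² + c²)
  = |(-4)·(-3) + 1·(-10) + (-4)·10 - (-5)| / √((-4)² + 1² + (-4)²)
  = |12 - 10 - 40 + 5| / √(16 + 1 + 16)
  = |-33| / √33
  = 33 / 5.745
  ≈ 5.745

5.745


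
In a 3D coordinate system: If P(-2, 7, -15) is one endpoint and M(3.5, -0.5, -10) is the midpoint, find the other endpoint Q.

Q = 2M - P
  = (2·3.5 - (-2), 2·(-0.5) - 7, 2·(-10) - (-15))
  = (7 + 2, -1 - 7, -20 + 15)
  = (9, -8, -5)

(9, -8, -5)


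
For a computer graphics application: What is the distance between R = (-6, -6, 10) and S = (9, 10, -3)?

d = √[(x₂-x₁)² + (y₂-y₁)² + (z₂-z₁)²]
  = √[15² + 16² + (-13)²]
  = √[225 + 256 + 169]
  = √650
  ≈ 25.5

25.5


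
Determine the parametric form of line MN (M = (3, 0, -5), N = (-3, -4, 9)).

Direction vector d = N - M = (-3 - 3, -4 + 0, 9 + 5) = (-6, -4, 14)
Parametric form r = M + t·d:
x = 3 - 6t, y = 0 - 4t, z = -5 + 14t

x = 3 - 6t, y = 0 - 4t, z = -5 + 14t


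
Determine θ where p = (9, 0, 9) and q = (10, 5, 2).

p·q = 9·10 + 0·5 + 9·2 = 90 + 0 + 18 = 108
|p| = √(9² + 0² + 9²) = √162 ≈ 12.73
|q| = √(10² + 5² + 2²) = √129 ≈ 11.36
cos θ = (p·q)/(|p||q|) = 108/(12.73·11.36) ≈ 0.7471
θ = arccos(0.7471) ≈ 41.66°

41.66°


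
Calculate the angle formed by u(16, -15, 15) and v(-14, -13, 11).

u·v = 16·(-14) + (-15)·(-13) + 15·11 = -224 + 195 + 165 = 136
|u| = √(16² + (-15)² + 15²) = √706 ≈ 26.57
|v| = √((-14)² + (-13)² + 11²) = √486 ≈ 22.05
cos θ = (u·v)/(|u||v|) = 136/(26.57·22.05) ≈ 0.2322
θ = arccos(0.2322) ≈ 76.57°

76.57°


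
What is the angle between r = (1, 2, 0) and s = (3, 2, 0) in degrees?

r·s = 1·3 + 2·2 + 0·0 = 3 + 4 + 0 = 7
|r| = √(1² + 2² + 0²) = √5 ≈ 2.236
|s| = √(3² + 2² + 0²) = √13 ≈ 3.606
cos θ = (r·s)/(|r||s|) = 7/(2.236·3.606) ≈ 0.8682
θ = arccos(0.8682) ≈ 29.74°

29.74°


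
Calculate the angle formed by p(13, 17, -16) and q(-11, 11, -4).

p·q = 13·(-11) + 17·11 + (-16)·(-4) = -143 + 187 + 64 = 108
|p| = √(13² + 17² + (-16)²) = √714 ≈ 26.72
|q| = √((-11)² + 11² + (-4)²) = √258 ≈ 16.06
cos θ = (p·q)/(|p||q|) = 108/(26.72·16.06) ≈ 0.2516
θ = arccos(0.2516) ≈ 75.43°

75.43°


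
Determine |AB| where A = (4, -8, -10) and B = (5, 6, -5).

d = √[(x₂-x₁)² + (y₂-y₁)² + (z₂-z₁)²]
  = √[1² + 14² + 5²]
  = √[1 + 196 + 25]
  = √222
  ≈ 14.9

14.9


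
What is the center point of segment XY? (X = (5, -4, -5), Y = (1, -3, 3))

M = ((x₁+x₂)/2, (y₁+y₂)/2, (z₁+z₂)/2)
  = ((5 + 1)/2, (-4 - 3)/2, (-5 + 3)/2)
  = (6/2, -7/2, -2/2)
  = (3, -3.5, -1)

(3, -3.5, -1)


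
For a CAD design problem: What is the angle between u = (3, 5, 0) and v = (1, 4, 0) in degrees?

u·v = 3·1 + 5·4 + 0·0 = 3 + 20 + 0 = 23
|u| = √(3² + 5² + 0²) = √34 ≈ 5.831
|v| = √(1² + 4² + 0²) = √17 ≈ 4.123
cos θ = (u·v)/(|u||v|) = 23/(5.831·4.123) ≈ 0.9567
θ = arccos(0.9567) ≈ 16.93°

16.93°


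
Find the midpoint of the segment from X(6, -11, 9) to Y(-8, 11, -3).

M = ((x₁+x₂)/2, (y₁+y₂)/2, (z₁+z₂)/2)
  = ((6 - 8)/2, (-11 + 11)/2, (9 - 3)/2)
  = (-2/2, 0/2, 6/2)
  = (-1, 0, 3)

(-1, 0, 3)


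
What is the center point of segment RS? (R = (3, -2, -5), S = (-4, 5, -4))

M = ((x₁+x₂)/2, (y₁+y₂)/2, (z₁+z₂)/2)
  = ((3 - 4)/2, (-2 + 5)/2, (-5 - 4)/2)
  = (-1/2, 3/2, -9/2)
  = (-0.5, 1.5, -4.5)

(-0.5, 1.5, -4.5)


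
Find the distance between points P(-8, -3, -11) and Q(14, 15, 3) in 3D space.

d = √[(x₂-x₁)² + (y₂-y₁)² + (z₂-z₁)²]
  = √[22² + 18² + 14²]
  = √[484 + 324 + 196]
  = √1004
  ≈ 31.69

31.69


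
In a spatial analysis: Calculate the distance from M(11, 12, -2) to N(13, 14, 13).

d = √[(x₂-x₁)² + (y₂-y₁)² + (z₂-z₁)²]
  = √[2² + 2² + 15²]
  = √[4 + 4 + 225]
  = √233
  ≈ 15.26

15.26


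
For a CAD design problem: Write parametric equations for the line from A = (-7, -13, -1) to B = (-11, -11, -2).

Direction vector d = B - A = (-11 + 7, -11 + 13, -2 + 1) = (-4, 2, -1)
Parametric form r = A + t·d:
x = -7 - 4t, y = -13 + 2t, z = -1 - t

x = -7 - 4t, y = -13 + 2t, z = -1 - t


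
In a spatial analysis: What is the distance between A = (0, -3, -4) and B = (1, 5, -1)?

d = √[(x₂-x₁)² + (y₂-y₁)² + (z₂-z₁)²]
  = √[1² + 8² + 3²]
  = √[1 + 64 + 9]
  = √74
  ≈ 8.602

8.602


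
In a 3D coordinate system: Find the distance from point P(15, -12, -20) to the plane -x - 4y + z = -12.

distance = |a·x₀ + b·y₀ + c·z₀ - d| / √(a² + b² + c²)
  = |(-1)·15 + (-4)·(-12) + 1·(-20) - (-12)| / √((-1)² + (-4)² + 1²)
  = |-15 + 48 - 20 + 12| / √(1 + 16 + 1)
  = |25| / √18
  = 25 / 4.243
  ≈ 5.893

5.893


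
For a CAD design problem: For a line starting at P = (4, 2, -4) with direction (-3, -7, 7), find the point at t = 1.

P(t) = P + t·d
  = (4 + (-3)·1, 2 + (-7)·1, -4 + 7·1)
  = (4 - 3, 2 - 7, -4 + 7)
  = (1, -5, 3)

(1, -5, 3)


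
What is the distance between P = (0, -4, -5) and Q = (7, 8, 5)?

d = √[(x₂-x₁)² + (y₂-y₁)² + (z₂-z₁)²]
  = √[7² + 12² + 10²]
  = √[49 + 144 + 100]
  = √293
  ≈ 17.12

17.12


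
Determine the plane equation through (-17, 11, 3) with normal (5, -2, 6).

The plane through P with normal n = (a, b, c) satisfies n·(r - P) = 0,
i.e. ax + by + cz = a·x₀ + b·y₀ + c·z₀.
d = 5·(-17) + (-2)·11 + 6·3
  = -85 - 22 + 18
  = -89
Equation: 5x - 2y + 6z = -89

5x - 2y + 6z = -89


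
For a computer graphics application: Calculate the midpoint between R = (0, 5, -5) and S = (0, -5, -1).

M = ((x₁+x₂)/2, (y₁+y₂)/2, (z₁+z₂)/2)
  = ((0 + 0)/2, (5 - 5)/2, (-5 - 1)/2)
  = (0/2, 0/2, -6/2)
  = (0, 0, -3)

(0, 0, -3)


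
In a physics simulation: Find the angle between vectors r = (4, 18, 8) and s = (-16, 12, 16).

r·s = 4·(-16) + 18·12 + 8·16 = -64 + 216 + 128 = 280
|r| = √(4² + 18² + 8²) = √404 ≈ 20.1
|s| = √((-16)² + 12² + 16²) = √656 ≈ 25.61
cos θ = (r·s)/(|r||s|) = 280/(20.1·25.61) ≈ 0.5439
θ = arccos(0.5439) ≈ 57.05°

57.05°


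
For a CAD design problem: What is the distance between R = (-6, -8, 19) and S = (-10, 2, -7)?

d = √[(x₂-x₁)² + (y₂-y₁)² + (z₂-z₁)²]
  = √[(-4)² + 10² + (-26)²]
  = √[16 + 100 + 676]
  = √792
  ≈ 28.14

28.14


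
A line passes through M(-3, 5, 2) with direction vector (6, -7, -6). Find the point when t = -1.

P(t) = M + t·d
  = (-3 + 6·(-1), 5 + (-7)·(-1), 2 + (-6)·(-1))
  = (-3 - 6, 5 + 7, 2 + 6)
  = (-9, 12, 8)

(-9, 12, 8)


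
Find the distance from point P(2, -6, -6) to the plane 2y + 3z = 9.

distance = |a·x₀ + b·y₀ + c·z₀ - d| / √(a² + b² + c²)
  = |0·2 + 2·(-6) + 3·(-6) - 9| / √(0² + 2² + 3²)
  = |0 - 12 - 18 - 9| / √(0 + 4 + 9)
  = |-39| / √13
  = 39 / 3.606
  ≈ 10.82

10.82


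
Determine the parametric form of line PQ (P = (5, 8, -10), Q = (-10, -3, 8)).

Direction vector d = Q - P = (-10 - 5, -3 - 8, 8 + 10) = (-15, -11, 18)
Parametric form r = P + t·d:
x = 5 - 15t, y = 8 - 11t, z = -10 + 18t

x = 5 - 15t, y = 8 - 11t, z = -10 + 18t


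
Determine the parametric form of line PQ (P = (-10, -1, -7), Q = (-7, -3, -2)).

Direction vector d = Q - P = (-7 + 10, -3 + 1, -2 + 7) = (3, -2, 5)
Parametric form r = P + t·d:
x = -10 + 3t, y = -1 - 2t, z = -7 + 5t

x = -10 + 3t, y = -1 - 2t, z = -7 + 5t


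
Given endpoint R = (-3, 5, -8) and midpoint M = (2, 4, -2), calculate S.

S = 2M - R
  = (2·2 - (-3), 2·4 - 5, 2·(-2) - (-8))
  = (4 + 3, 8 - 5, -4 + 8)
  = (7, 3, 4)

(7, 3, 4)


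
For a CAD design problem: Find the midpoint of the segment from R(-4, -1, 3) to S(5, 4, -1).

M = ((x₁+x₂)/2, (y₁+y₂)/2, (z₁+z₂)/2)
  = ((-4 + 5)/2, (-1 + 4)/2, (3 - 1)/2)
  = (1/2, 3/2, 2/2)
  = (0.5, 1.5, 1)

(0.5, 1.5, 1)


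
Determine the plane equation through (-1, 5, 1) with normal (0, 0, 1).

The plane through P with normal n = (a, b, c) satisfies n·(r - P) = 0,
i.e. ax + by + cz = a·x₀ + b·y₀ + c·z₀.
d = 0·(-1) + 0·5 + 1·1
  = 0 + 0 + 1
  = 1
Equation: z = 1

z = 1


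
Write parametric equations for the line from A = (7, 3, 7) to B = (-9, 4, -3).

Direction vector d = B - A = (-9 - 7, 4 - 3, -3 - 7) = (-16, 1, -10)
Parametric form r = A + t·d:
x = 7 - 16t, y = 3 + t, z = 7 - 10t

x = 7 - 16t, y = 3 + t, z = 7 - 10t


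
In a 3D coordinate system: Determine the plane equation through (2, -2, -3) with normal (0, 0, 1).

The plane through P with normal n = (a, b, c) satisfies n·(r - P) = 0,
i.e. ax + by + cz = a·x₀ + b·y₀ + c·z₀.
d = 0·2 + 0·(-2) + 1·(-3)
  = 0 + 0 - 3
  = -3
Equation: z = -3

z = -3


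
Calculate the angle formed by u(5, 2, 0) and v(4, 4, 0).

u·v = 5·4 + 2·4 + 0·0 = 20 + 8 + 0 = 28
|u| = √(5² + 2² + 0²) = √29 ≈ 5.385
|v| = √(4² + 4² + 0²) = √32 ≈ 5.657
cos θ = (u·v)/(|u||v|) = 28/(5.385·5.657) ≈ 0.9191
θ = arccos(0.9191) ≈ 23.2°

23.2°


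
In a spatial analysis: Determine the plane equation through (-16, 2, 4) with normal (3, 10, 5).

The plane through P with normal n = (a, b, c) satisfies n·(r - P) = 0,
i.e. ax + by + cz = a·x₀ + b·y₀ + c·z₀.
d = 3·(-16) + 10·2 + 5·4
  = -48 + 20 + 20
  = -8
Equation: 3x + 10y + 5z = -8

3x + 10y + 5z = -8


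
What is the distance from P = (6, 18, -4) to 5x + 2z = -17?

distance = |a·x₀ + b·y₀ + c·z₀ - d| / √(a² + b² + c²)
  = |5·6 + 0·18 + 2·(-4) - (-17)| / √(5² + 0² + 2²)
  = |30 + 0 - 8 + 17| / √(25 + 0 + 4)
  = |39| / √29
  = 39 / 5.385
  ≈ 7.242

7.242


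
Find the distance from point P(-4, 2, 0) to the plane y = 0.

distance = |a·x₀ + b·y₀ + c·z₀ - d| / √(a² + b² + c²)
  = |0·(-4) + 1·2 + 0·0 - 0| / √(0² + 1² + 0²)
  = |0 + 2 + 0 + 0| / √(0 + 1 + 0)
  = |2| / √1
  = 2 / 1
  ≈ 2

2


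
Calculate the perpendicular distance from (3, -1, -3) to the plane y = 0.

distance = |a·x₀ + b·y₀ + c·z₀ - d| / √(a² + b² + c²)
  = |0·3 + 1·(-1) + 0·(-3) - 0| / √(0² + 1² + 0²)
  = |0 - 1 + 0 + 0| / √(0 + 1 + 0)
  = |-1| / √1
  = 1 / 1
  ≈ 1

1


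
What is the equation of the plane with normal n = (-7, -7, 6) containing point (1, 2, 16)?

The plane through P with normal n = (a, b, c) satisfies n·(r - P) = 0,
i.e. ax + by + cz = a·x₀ + b·y₀ + c·z₀.
d = (-7)·1 + (-7)·2 + 6·16
  = -7 - 14 + 96
  = 75
Equation: -7x - 7y + 6z = 75

-7x - 7y + 6z = 75


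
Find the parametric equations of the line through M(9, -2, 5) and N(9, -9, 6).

Direction vector d = N - M = (9 - 9, -9 + 2, 6 - 5) = (0, -7, 1)
Parametric form r = M + t·d:
x = 9, y = -2 - 7t, z = 5 + t

x = 9, y = -2 - 7t, z = 5 + t


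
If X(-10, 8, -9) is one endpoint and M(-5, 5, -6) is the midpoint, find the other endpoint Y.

Y = 2M - X
  = (2·(-5) - (-10), 2·5 - 8, 2·(-6) - (-9))
  = (-10 + 10, 10 - 8, -12 + 9)
  = (0, 2, -3)

(0, 2, -3)


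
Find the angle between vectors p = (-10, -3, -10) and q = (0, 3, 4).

p·q = (-10)·0 + (-3)·3 + (-10)·4 = 0 - 9 - 40 = -49
|p| = √((-10)² + (-3)² + (-10)²) = √209 ≈ 14.46
|q| = √(0² + 3² + 4²) = √25 ≈ 5
cos θ = (p·q)/(|p||q|) = -49/(14.46·5) ≈ -0.6779
θ = arccos(-0.6779) ≈ 132.7°

132.7°


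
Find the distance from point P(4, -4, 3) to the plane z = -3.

distance = |a·x₀ + b·y₀ + c·z₀ - d| / √(a² + b² + c²)
  = |0·4 + 0·(-4) + 1·3 - (-3)| / √(0² + 0² + 1²)
  = |0 + 0 + 3 + 3| / √(0 + 0 + 1)
  = |6| / √1
  = 6 / 1
  ≈ 6

6


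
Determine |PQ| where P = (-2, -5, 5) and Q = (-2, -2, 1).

d = √[(x₂-x₁)² + (y₂-y₁)² + (z₂-z₁)²]
  = √[0² + 3² + (-4)²]
  = √[0 + 9 + 16]
  = √25
  ≈ 5

5


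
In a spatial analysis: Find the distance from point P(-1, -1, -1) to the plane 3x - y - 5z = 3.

distance = |a·x₀ + b·y₀ + c·z₀ - d| / √(a² + b² + c²)
  = |3·(-1) + (-1)·(-1) + (-5)·(-1) - 3| / √(3² + (-1)² + (-5)²)
  = |-3 + 1 + 5 - 3| / √(9 + 1 + 25)
  = |0| / √35
  = 0 / 5.916
  ≈ 0

0


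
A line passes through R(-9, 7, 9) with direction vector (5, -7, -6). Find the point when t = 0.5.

P(t) = R + t·d
  = (-9 + 5·0.5, 7 + (-7)·0.5, 9 + (-6)·0.5)
  = (-9 + 2.5, 7 - 3.5, 9 - 3)
  = (-6.5, 3.5, 6)

(-6.5, 3.5, 6)


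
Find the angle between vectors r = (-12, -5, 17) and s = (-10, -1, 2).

r·s = (-12)·(-10) + (-5)·(-1) + 17·2 = 120 + 5 + 34 = 159
|r| = √((-12)² + (-5)² + 17²) = √458 ≈ 21.4
|s| = √((-10)² + (-1)² + 2²) = √105 ≈ 10.25
cos θ = (r·s)/(|r||s|) = 159/(21.4·10.25) ≈ 0.7251
θ = arccos(0.7251) ≈ 43.53°

43.53°


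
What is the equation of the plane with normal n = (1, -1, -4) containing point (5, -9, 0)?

The plane through P with normal n = (a, b, c) satisfies n·(r - P) = 0,
i.e. ax + by + cz = a·x₀ + b·y₀ + c·z₀.
d = 1·5 + (-1)·(-9) + (-4)·0
  = 5 + 9 + 0
  = 14
Equation: x - y - 4z = 14

x - y - 4z = 14


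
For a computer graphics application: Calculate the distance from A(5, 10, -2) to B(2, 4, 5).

d = √[(x₂-x₁)² + (y₂-y₁)² + (z₂-z₁)²]
  = √[(-3)² + (-6)² + 7²]
  = √[9 + 36 + 49]
  = √94
  ≈ 9.695

9.695


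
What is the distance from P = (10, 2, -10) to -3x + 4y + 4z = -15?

distance = |a·x₀ + b·y₀ + c·z₀ - d| / √(a² + b² + c²)
  = |(-3)·10 + 4·2 + 4·(-10) - (-15)| / √((-3)² + 4² + 4²)
  = |-30 + 8 - 40 + 15| / √(9 + 16 + 16)
  = |-47| / √41
  = 47 / 6.403
  ≈ 7.34

7.34


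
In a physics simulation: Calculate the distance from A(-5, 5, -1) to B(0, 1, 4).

d = √[(x₂-x₁)² + (y₂-y₁)² + (z₂-z₁)²]
  = √[5² + (-4)² + 5²]
  = √[25 + 16 + 25]
  = √66
  ≈ 8.124

8.124


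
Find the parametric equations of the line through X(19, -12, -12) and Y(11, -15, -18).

Direction vector d = Y - X = (11 - 19, -15 + 12, -18 + 12) = (-8, -3, -6)
Parametric form r = X + t·d:
x = 19 - 8t, y = -12 - 3t, z = -12 - 6t

x = 19 - 8t, y = -12 - 3t, z = -12 - 6t


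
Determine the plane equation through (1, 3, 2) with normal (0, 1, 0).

The plane through P with normal n = (a, b, c) satisfies n·(r - P) = 0,
i.e. ax + by + cz = a·x₀ + b·y₀ + c·z₀.
d = 0·1 + 1·3 + 0·2
  = 0 + 3 + 0
  = 3
Equation: y = 3

y = 3


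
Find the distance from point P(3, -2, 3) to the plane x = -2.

distance = |a·x₀ + b·y₀ + c·z₀ - d| / √(a² + b² + c²)
  = |1·3 + 0·(-2) + 0·3 - (-2)| / √(1² + 0² + 0²)
  = |3 + 0 + 0 + 2| / √(1 + 0 + 0)
  = |5| / √1
  = 5 / 1
  ≈ 5

5


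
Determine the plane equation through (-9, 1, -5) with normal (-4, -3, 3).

The plane through P with normal n = (a, b, c) satisfies n·(r - P) = 0,
i.e. ax + by + cz = a·x₀ + b·y₀ + c·z₀.
d = (-4)·(-9) + (-3)·1 + 3·(-5)
  = 36 - 3 - 15
  = 18
Equation: -4x - 3y + 3z = 18

-4x - 3y + 3z = 18


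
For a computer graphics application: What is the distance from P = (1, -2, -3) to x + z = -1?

distance = |a·x₀ + b·y₀ + c·z₀ - d| / √(a² + b² + c²)
  = |1·1 + 0·(-2) + 1·(-3) - (-1)| / √(1² + 0² + 1²)
  = |1 + 0 - 3 + 1| / √(1 + 0 + 1)
  = |-1| / √2
  = 1 / 1.414
  ≈ 0.7071

0.7071


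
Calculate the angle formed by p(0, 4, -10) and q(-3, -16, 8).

p·q = 0·(-3) + 4·(-16) + (-10)·8 = 0 - 64 - 80 = -144
|p| = √(0² + 4² + (-10)²) = √116 ≈ 10.77
|q| = √((-3)² + (-16)² + 8²) = √329 ≈ 18.14
cos θ = (p·q)/(|p||q|) = -144/(10.77·18.14) ≈ -0.7371
θ = arccos(-0.7371) ≈ 137.5°

137.5°


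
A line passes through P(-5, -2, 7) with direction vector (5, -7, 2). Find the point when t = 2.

P(t) = P + t·d
  = (-5 + 5·2, -2 + (-7)·2, 7 + 2·2)
  = (-5 + 10, -2 - 14, 7 + 4)
  = (5, -16, 11)

(5, -16, 11)


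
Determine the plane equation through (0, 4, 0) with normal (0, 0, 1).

The plane through P with normal n = (a, b, c) satisfies n·(r - P) = 0,
i.e. ax + by + cz = a·x₀ + b·y₀ + c·z₀.
d = 0·0 + 0·4 + 1·0
  = 0 + 0 + 0
  = 0
Equation: z = 0

z = 0


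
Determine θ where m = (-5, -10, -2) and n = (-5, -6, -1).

m·n = (-5)·(-5) + (-10)·(-6) + (-2)·(-1) = 25 + 60 + 2 = 87
|m| = √((-5)² + (-10)² + (-2)²) = √129 ≈ 11.36
|n| = √((-5)² + (-6)² + (-1)²) = √62 ≈ 7.874
cos θ = (m·n)/(|m||n|) = 87/(11.36·7.874) ≈ 0.9728
θ = arccos(0.9728) ≈ 13.39°

13.39°


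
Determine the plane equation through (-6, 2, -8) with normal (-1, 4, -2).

The plane through P with normal n = (a, b, c) satisfies n·(r - P) = 0,
i.e. ax + by + cz = a·x₀ + b·y₀ + c·z₀.
d = (-1)·(-6) + 4·2 + (-2)·(-8)
  = 6 + 8 + 16
  = 30
Equation: -x + 4y - 2z = 30

-x + 4y - 2z = 30


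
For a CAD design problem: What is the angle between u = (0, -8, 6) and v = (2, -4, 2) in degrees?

u·v = 0·2 + (-8)·(-4) + 6·2 = 0 + 32 + 12 = 44
|u| = √(0² + (-8)² + 6²) = √100 ≈ 10
|v| = √(2² + (-4)² + 2²) = √24 ≈ 4.899
cos θ = (u·v)/(|u||v|) = 44/(10·4.899) ≈ 0.8981
θ = arccos(0.8981) ≈ 26.08°

26.08°


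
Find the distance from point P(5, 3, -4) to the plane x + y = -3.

distance = |a·x₀ + b·y₀ + c·z₀ - d| / √(a² + b² + c²)
  = |1·5 + 1·3 + 0·(-4) - (-3)| / √(1² + 1² + 0²)
  = |5 + 3 + 0 + 3| / √(1 + 1 + 0)
  = |11| / √2
  = 11 / 1.414
  ≈ 7.778

7.778


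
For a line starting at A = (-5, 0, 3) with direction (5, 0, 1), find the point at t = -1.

P(t) = A + t·d
  = (-5 + 5·(-1), 0 + 0·(-1), 3 + 1·(-1))
  = (-5 - 5, 0 + 0, 3 - 1)
  = (-10, 0, 2)

(-10, 0, 2)


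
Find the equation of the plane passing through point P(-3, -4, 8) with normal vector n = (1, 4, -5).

The plane through P with normal n = (a, b, c) satisfies n·(r - P) = 0,
i.e. ax + by + cz = a·x₀ + b·y₀ + c·z₀.
d = 1·(-3) + 4·(-4) + (-5)·8
  = -3 - 16 - 40
  = -59
Equation: x + 4y - 5z = -59

x + 4y - 5z = -59


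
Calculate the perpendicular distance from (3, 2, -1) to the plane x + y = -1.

distance = |a·x₀ + b·y₀ + c·z₀ - d| / √(a² + b² + c²)
  = |1·3 + 1·2 + 0·(-1) - (-1)| / √(1² + 1² + 0²)
  = |3 + 2 + 0 + 1| / √(1 + 1 + 0)
  = |6| / √2
  = 6 / 1.414
  ≈ 4.243

4.243


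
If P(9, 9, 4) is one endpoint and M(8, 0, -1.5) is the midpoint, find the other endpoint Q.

Q = 2M - P
  = (2·8 - 9, 2·0 - 9, 2·(-1.5) - 4)
  = (16 - 9, 0 - 9, -3 - 4)
  = (7, -9, -7)

(7, -9, -7)
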